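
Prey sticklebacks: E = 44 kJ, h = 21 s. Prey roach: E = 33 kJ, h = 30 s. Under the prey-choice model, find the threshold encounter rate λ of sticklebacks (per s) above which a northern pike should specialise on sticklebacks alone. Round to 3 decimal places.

At the threshold, the rate on sticklebacks alone equals the profitability of roach: λ·44/(1 + λ·21) = 33/30 = 1.1.
Rearranging, λ(44 − 1.1×21) = 1.1, so λ = 1.1/20.9 = 0.05263 per s.

0.053 per s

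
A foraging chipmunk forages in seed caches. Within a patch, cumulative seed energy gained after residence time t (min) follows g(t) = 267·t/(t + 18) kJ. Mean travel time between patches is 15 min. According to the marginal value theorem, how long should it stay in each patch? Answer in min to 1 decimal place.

Maximise g(t)/(T+t): set derivative to zero → g'(t)(T+t) = g(t).
g'(t) = 267·18/(t + 18)². Setting 267·18/(t+18)² = 267t/[(t+18)(15+t)] gives 18(15+t) = t(t+18), so t² = 18×15 = 270.
t* = √270 = 16.43 min.

16.4 min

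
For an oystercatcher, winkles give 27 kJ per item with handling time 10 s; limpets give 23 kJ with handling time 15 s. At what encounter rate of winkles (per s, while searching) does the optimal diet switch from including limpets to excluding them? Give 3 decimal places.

Drop limpets once their profitability E₂/h₂ falls below the rate achievable on winkles alone: E₂/h₂ = λE₁/(1 + λh₁).
Solve for λ: λE₁h₂ = E₂(1 + λh₁) → λ(E₁h₂ − E₂h₁) = E₂ → λ = E₂/(E₁h₂ − E₂h₁).
λ = 23/(27×15 − 23×10) = 23/175 = 0.1314 per s.

0.131 per s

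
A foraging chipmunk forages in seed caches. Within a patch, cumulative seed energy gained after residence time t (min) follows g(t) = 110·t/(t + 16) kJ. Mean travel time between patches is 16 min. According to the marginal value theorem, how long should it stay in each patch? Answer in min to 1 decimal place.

16.0 min

Maximise g(t)/(T+t): set derivative to zero → g'(t)(T+t) = g(t).
g'(t) = 110·16/(t + 16)². Setting 110·16/(t+16)² = 110t/[(t+16)(16+t)] gives 16(16+t) = t(t+16), so t² = 16×16 = 256.
t* = √256 = 16 min.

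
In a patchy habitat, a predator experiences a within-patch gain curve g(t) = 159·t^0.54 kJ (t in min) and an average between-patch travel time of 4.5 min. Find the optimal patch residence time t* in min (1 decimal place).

Maximise g(t)/(T+t): set derivative to zero → g'(t)(T+t) = g(t).
g'(t) = 0.54·159·t^-0.46. Setting 0.54·159·t^-0.46 = 159·t^0.54/(4.5+t) gives 0.54(4.5+t) = t, so 0.46·t = 0.54×4.5.
t* = 0.54×4.5/0.46 = 5.283 min.

5.3 min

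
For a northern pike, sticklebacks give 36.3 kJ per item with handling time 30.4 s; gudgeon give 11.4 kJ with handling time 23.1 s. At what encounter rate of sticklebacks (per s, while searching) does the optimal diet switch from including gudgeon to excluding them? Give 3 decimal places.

0.023 per s

Drop gudgeon once their profitability E₂/h₂ falls below the rate achievable on sticklebacks alone: E₂/h₂ = λE₁/(1 + λh₁).
Solve for λ: λE₁h₂ = E₂(1 + λh₁) → λ(E₁h₂ − E₂h₁) = E₂ → λ = E₂/(E₁h₂ − E₂h₁).
λ = 11.4/(36.3×23.1 − 11.4×30.4) = 11.4/492 = 0.02317 per s.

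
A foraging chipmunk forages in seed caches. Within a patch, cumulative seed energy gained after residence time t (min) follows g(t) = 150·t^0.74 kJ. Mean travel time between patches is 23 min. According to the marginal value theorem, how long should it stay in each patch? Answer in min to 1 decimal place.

65.5 min

By the marginal value theorem, leave when the instantaneous gain rate g'(t) equals the habitat-wide average g(t)/(T + t).
g'(t) = 0.74·150·t^-0.26. Setting 0.74·150·t^-0.26 = 150·t^0.74/(23+t) gives 0.74(23+t) = t, so 0.26·t = 0.74×23.
t* = 0.74×23/0.26 = 65.46 min.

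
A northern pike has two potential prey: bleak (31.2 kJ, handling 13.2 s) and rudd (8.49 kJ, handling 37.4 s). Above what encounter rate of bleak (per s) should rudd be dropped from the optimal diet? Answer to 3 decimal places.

0.008 per s

The zero-one rule: include rudd iff E₂/h₂ > λE₁/(1+λh₁). Equality gives the switch point.
λE₁h₂ = E₂ + λE₂h₁ ⇒ λ = E₂/(E₁h₂ − E₂h₁) = 8.49/(1167 − 112.1) = 0.008049 per s.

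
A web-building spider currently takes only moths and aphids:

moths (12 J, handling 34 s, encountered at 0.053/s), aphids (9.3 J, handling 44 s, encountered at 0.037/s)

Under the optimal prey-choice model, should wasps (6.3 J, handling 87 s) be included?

Intake rate on the current diet: R = (0.053×12 + 0.037×9.3) / (1 + 0.053×34 + 0.037×44) = 0.9801/4.43 = 0.2212 J/s.
wasps: E/h = 6.3/87 = 0.07241 J/s.
0.07241 < 0.2212, so adding wasps would lower the average — exclude it.

No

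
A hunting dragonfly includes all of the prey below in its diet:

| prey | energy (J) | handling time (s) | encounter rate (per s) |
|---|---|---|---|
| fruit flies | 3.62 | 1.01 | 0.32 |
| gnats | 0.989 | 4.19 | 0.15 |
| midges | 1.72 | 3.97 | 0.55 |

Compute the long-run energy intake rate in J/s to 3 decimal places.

0.545 J/s

R = (0.32×3.62 + 0.15×0.989 + 0.55×1.72) / (1 + 0.32×1.01 + 0.15×4.19 + 0.55×3.97) = 2.253/4.135 = 0.5448 J/s.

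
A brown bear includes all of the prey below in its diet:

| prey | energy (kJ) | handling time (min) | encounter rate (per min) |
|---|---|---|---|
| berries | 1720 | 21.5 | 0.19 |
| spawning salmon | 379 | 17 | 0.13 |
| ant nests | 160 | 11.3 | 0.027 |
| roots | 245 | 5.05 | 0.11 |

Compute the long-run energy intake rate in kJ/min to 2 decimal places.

R = Σλ_iE_i / (1 + Σλ_ih_i)
Numerator: 0.19×1720 + 0.13×379 + 0.027×160 + 0.11×245 = 407.3
Denominator: 1 + 0.19×21.5 + 0.13×17 + 0.027×11.3 + 0.11×5.05 = 8.156
R = 407.3/8.156 = 49.95 kJ/min

49.95 kJ/min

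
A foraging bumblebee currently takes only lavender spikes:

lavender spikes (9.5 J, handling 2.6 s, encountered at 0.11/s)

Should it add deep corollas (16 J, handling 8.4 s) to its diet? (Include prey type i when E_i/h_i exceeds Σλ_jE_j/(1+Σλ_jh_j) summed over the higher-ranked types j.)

On lavender spikes alone, R = ΣλE/(1+Σλh) = 1.045/1.286 = 0.8126 J/s.
deep corollas: E/h = 16/8.4 = 1.905 J/s.
1.905 > 0.8126, so adding deep corollas raises the average — include it.

Yes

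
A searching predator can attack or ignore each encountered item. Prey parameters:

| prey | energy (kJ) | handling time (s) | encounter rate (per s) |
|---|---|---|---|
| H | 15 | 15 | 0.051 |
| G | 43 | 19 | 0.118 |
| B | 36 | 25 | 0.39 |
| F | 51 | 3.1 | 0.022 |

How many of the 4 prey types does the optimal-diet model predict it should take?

2

Rank by E/h (kJ/s): F 16.5, G 2.26, B 1.44, H 1. Include each in turn until the next type's E/h falls below the running intake rate.
Rate on top 1: 1.05. G: 2.26 > 1.05 → include.
Rate on top 2: 1.872. B: 1.44 < 1.872 → exclude; stop.
Optimal diet: F, G — 2 of 4 types.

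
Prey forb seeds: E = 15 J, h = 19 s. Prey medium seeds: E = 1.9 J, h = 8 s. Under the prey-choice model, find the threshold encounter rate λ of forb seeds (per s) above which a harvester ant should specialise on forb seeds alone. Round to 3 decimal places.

Drop medium seeds once their profitability E₂/h₂ falls below the rate achievable on forb seeds alone: E₂/h₂ = λE₁/(1 + λh₁).
Solve for λ: λE₁h₂ = E₂(1 + λh₁) → λ(E₁h₂ − E₂h₁) = E₂ → λ = E₂/(E₁h₂ − E₂h₁).
λ = 1.9/(15×8 − 1.9×19) = 1.9/83.9 = 0.02265 per s.

0.023 per s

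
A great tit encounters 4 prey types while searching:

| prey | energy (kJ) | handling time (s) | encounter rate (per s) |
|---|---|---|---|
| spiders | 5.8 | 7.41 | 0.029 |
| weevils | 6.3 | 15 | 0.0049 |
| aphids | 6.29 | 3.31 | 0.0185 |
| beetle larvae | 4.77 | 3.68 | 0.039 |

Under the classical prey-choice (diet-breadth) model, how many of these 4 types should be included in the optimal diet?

4

Rank by E/h (kJ/s): aphids 1.9, beetle larvae 1.3, spiders 0.783, weevils 0.42. Include each in turn until the next type's E/h falls below the running intake rate.
Rate on top 1: 0.1097. beetle larvae: 1.3 > 0.1097 → include.
Rate on top 2: 0.251. spiders: 0.783 > 0.251 → include.
Rate on top 3: 0.3315. weevils: 0.42 > 0.3315 → include.
Optimal diet: aphids, beetle larvae, spiders, weevils — 4 of 4 types.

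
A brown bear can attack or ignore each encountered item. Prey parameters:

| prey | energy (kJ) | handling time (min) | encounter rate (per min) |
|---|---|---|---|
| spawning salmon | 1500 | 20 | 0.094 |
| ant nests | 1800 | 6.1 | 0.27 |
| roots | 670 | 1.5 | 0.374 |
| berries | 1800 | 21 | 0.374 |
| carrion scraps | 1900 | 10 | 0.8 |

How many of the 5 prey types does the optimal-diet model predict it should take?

E/h in descending order: roots 447, ant nests 295, carrion scraps 190, berries 85.7, spawning salmon 75 kJ/min. The optimal diet is the largest prefix of this list for which every included type satisfies E_i/h_i > R on the types above it.
Rate on top 1: 160.5. ant nests: 295 > 160.5 → include.
Rate on top 2: 229.6. carrion scraps: 190 < 229.6 → exclude; stop.
Optimal diet: roots, ant nests — 2 of 5 types.

2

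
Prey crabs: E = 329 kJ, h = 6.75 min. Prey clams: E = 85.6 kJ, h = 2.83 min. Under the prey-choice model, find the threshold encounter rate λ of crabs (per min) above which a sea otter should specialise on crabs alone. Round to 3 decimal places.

The zero-one rule: include clams iff E₂/h₂ > λE₁/(1+λh₁). Equality gives the switch point.
λE₁h₂ = E₂ + λE₂h₁ ⇒ λ = E₂/(E₁h₂ − E₂h₁) = 85.6/(931.1 − 577.8) = 0.2423 per min.

0.242 per min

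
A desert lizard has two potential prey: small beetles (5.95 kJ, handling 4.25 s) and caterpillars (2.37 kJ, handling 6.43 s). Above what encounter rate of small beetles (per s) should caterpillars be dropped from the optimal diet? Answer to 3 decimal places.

Drop caterpillars once their profitability E₂/h₂ falls below the rate achievable on small beetles alone: E₂/h₂ = λE₁/(1 + λh₁).
Solve for λ: λE₁h₂ = E₂(1 + λh₁) → λ(E₁h₂ − E₂h₁) = E₂ → λ = E₂/(E₁h₂ − E₂h₁).
λ = 2.37/(5.95×6.43 − 2.37×4.25) = 2.37/28.19 = 0.08408 per s.

0.084 per s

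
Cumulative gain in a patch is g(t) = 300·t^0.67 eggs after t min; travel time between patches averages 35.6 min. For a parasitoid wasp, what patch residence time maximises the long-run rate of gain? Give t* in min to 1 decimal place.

Optimal t* satisfies g'(t*) = g(t*)/(T + t*).
g'(t) = 0.67·300·t^-0.33. Setting 0.67·300·t^-0.33 = 300·t^0.67/(35.6+t) gives 0.67(35.6+t) = t, so 0.33·t = 0.67×35.6.
t* = 0.67×35.6/0.33 = 72.28 min.

72.3 min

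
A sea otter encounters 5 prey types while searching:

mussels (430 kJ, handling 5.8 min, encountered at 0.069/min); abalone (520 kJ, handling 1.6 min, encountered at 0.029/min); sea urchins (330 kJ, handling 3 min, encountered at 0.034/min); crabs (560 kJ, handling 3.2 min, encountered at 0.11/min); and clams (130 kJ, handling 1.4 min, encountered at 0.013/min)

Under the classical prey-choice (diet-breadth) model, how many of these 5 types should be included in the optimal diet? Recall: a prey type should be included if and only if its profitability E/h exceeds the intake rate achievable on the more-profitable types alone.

5

E/h in descending order: abalone 325, crabs 175, sea urchins 110, clams 92.9, mussels 74.1 kJ/min. The optimal diet is the largest prefix of this list for which every included type satisfies E_i/h_i > R on the types above it.
Rate on top 1: 14.41. crabs: 175 > 14.41 → include.
Rate on top 2: 54.83. sea urchins: 110 > 54.83 → include.
Rate on top 3: 58.58. clams: 92.9 > 58.58 → include.
Rate on top 4: 59. mussels: 74.1 > 59 → include.
Optimal diet: abalone, crabs, sea urchins, clams, mussels — 5 of 5 types.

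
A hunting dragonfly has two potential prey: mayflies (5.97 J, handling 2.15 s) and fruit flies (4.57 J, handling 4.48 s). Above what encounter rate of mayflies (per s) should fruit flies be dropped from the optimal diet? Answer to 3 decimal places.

The zero-one rule: include fruit flies iff E₂/h₂ > λE₁/(1+λh₁). Equality gives the switch point.
λE₁h₂ = E₂ + λE₂h₁ ⇒ λ = E₂/(E₁h₂ − E₂h₁) = 4.57/(26.75 − 9.825) = 0.2701 per s.

0.270 per s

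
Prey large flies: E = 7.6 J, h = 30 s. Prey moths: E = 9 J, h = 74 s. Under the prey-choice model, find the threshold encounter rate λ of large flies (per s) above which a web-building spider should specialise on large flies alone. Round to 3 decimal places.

0.031 per s

At the threshold, the rate on large flies alone equals the profitability of moths: λ·7.6/(1 + λ·30) = 9/74 = 0.1216.
Rearranging, λ(7.6 − 0.1216×30) = 0.1216, so λ = 0.1216/3.951 = 0.03078 per s.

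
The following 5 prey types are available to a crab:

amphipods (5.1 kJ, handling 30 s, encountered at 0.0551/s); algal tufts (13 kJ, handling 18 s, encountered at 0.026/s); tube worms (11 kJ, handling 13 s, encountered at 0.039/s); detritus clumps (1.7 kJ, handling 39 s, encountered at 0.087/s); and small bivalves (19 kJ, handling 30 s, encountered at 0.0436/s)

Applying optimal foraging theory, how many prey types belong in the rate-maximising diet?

3

E/h in descending order: tube worms 0.846, algal tufts 0.722, small bivalves 0.633, amphipods 0.17, detritus clumps 0.0436 kJ/s. The optimal diet is the largest prefix of this list for which every included type satisfies E_i/h_i > R on the types above it.
Rate on top 1: 0.2847. algal tufts: 0.722 > 0.2847 → include.
Rate on top 2: 0.3884. small bivalves: 0.633 > 0.3884 → include.
Rate on top 3: 0.486. amphipods: 0.17 < 0.486 → exclude; stop.
Optimal diet: tube worms, algal tufts, small bivalves — 3 of 5 types.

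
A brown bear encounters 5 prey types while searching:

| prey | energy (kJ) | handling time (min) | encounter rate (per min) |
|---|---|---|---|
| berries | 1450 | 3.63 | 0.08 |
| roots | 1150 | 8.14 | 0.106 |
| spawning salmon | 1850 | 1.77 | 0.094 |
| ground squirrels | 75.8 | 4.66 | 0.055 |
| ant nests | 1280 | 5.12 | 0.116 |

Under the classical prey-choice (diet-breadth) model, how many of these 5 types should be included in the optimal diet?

3

E/h in descending order: spawning salmon 1.05e+03, berries 399, ant nests 250, roots 141, ground squirrels 16.3 kJ/min. The optimal diet is the largest prefix of this list for which every included type satisfies E_i/h_i > R on the types above it.
Rate on top 1: 149.1. berries: 399 > 149.1 → include.
Rate on top 2: 199. ant nests: 250 > 199 → include.
Rate on top 3: 213.8. roots: 141 < 213.8 → exclude; stop.
Optimal diet: spawning salmon, berries, ant nests — 3 of 5 types.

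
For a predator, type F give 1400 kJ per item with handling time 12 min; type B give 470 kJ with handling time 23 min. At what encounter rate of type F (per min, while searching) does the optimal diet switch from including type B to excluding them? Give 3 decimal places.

0.018 per min

At the threshold, the rate on type F alone equals the profitability of type B: λ·1400/(1 + λ·12) = 470/23 = 20.43.
Rearranging, λ(1400 − 20.43×12) = 20.43, so λ = 20.43/1155 = 0.0177 per min.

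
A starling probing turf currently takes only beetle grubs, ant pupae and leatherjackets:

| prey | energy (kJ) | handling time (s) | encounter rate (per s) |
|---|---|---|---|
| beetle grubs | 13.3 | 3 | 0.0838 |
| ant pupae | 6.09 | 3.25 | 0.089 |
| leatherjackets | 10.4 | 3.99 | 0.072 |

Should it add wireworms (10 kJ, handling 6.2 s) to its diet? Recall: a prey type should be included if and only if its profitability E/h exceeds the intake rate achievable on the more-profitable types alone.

Yes

Intake rate on the current diet: R = (0.0838×13.3 + 0.089×6.09 + 0.072×10.4) / (1 + 0.0838×3 + 0.089×3.25 + 0.072×3.99) = 2.405/1.828 = 1.316 kJ/s.
wireworms: E/h = 10/6.2 = 1.613 kJ/s.
Since 1.613 > R, including wireworms increases the long-run rate.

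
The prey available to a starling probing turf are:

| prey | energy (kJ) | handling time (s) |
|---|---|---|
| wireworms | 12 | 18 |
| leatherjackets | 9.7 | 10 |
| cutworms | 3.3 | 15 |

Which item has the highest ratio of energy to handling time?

In descending order of E/h:
leatherjackets: 9.7/10 = 0.97 kJ/s
wireworms: 12/18 = 0.667 kJ/s
cutworms: 3.3/15 = 0.22 kJ/s

leatherjackets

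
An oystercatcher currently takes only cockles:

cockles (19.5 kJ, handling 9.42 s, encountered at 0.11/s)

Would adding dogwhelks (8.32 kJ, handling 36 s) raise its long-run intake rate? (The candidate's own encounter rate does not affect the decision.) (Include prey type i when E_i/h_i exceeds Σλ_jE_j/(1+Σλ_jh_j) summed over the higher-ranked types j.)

Current rate: (0.11×19.5)/(1 + 0.11×9.42) = 1.053 kJ/s.
Profitability of dogwhelks: 8.32/36 = 0.2311 kJ/s.
0.2311 < 1.053, so adding dogwhelks would lower the average — exclude it.

No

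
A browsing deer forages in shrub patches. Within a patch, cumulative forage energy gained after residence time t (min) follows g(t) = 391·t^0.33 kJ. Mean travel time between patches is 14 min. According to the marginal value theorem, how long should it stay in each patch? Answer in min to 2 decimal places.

6.90 min

By the marginal value theorem, leave when the instantaneous gain rate g'(t) equals the habitat-wide average g(t)/(T + t).
g'(t) = 0.33·391·t^-0.67. Setting 0.33·391·t^-0.67 = 391·t^0.33/(14+t) gives 0.33(14+t) = t, so 0.67·t = 0.33×14.
t* = 0.33×14/0.67 = 6.896 min.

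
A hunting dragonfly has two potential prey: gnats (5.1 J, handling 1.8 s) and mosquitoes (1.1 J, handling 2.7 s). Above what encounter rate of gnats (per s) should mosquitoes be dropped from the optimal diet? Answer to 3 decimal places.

0.093 per s

Drop mosquitoes once their profitability E₂/h₂ falls below the rate achievable on gnats alone: E₂/h₂ = λE₁/(1 + λh₁).
Solve for λ: λE₁h₂ = E₂(1 + λh₁) → λ(E₁h₂ − E₂h₁) = E₂ → λ = E₂/(E₁h₂ − E₂h₁).
λ = 1.1/(5.1×2.7 − 1.1×1.8) = 1.1/11.79 = 0.0933 per s.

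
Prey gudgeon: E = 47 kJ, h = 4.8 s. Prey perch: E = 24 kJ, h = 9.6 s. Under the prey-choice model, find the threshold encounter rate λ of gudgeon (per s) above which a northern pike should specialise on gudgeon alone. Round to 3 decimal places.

The zero-one rule: include perch iff E₂/h₂ > λE₁/(1+λh₁). Equality gives the switch point.
λE₁h₂ = E₂ + λE₂h₁ ⇒ λ = E₂/(E₁h₂ − E₂h₁) = 24/(451.2 − 115.2) = 0.07143 per s.

0.071 per s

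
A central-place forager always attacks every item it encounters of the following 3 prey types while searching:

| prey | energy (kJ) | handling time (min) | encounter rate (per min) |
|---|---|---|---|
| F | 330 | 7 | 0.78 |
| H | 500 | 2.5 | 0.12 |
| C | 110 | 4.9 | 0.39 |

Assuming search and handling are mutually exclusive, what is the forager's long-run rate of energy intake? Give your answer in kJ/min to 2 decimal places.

R = (0.78×330 + 0.12×500 + 0.39×110) / (1 + 0.78×7 + 0.12×2.5 + 0.39×4.9) = 360.3/8.671 = 41.55 kJ/min.

41.55 kJ/min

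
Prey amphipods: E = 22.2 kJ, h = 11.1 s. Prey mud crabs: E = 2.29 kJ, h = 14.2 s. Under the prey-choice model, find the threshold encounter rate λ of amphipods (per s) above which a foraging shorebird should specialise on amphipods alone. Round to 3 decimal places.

At the threshold, the rate on amphipods alone equals the profitability of mud crabs: λ·22.2/(1 + λ·11.1) = 2.29/14.2 = 0.1613.
Rearranging, λ(22.2 − 0.1613×11.1) = 0.1613, so λ = 0.1613/20.41 = 0.007901 per s.

0.008 per s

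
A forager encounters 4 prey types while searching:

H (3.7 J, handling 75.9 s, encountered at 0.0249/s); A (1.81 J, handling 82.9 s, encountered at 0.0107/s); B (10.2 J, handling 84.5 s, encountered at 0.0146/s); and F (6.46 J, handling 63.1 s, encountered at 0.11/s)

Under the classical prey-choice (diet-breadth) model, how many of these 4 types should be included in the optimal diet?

2

E/h in descending order: B 0.121, F 0.102, H 0.0487, A 0.0218 J/s. The optimal diet is the largest prefix of this list for which every included type satisfies E_i/h_i > R on the types above it.
Rate on top 1: 0.06667. F: 0.102 > 0.06667 → include.
Rate on top 2: 0.09368. H: 0.0487 < 0.09368 → exclude; stop.
Optimal diet: B, F — 2 of 4 types.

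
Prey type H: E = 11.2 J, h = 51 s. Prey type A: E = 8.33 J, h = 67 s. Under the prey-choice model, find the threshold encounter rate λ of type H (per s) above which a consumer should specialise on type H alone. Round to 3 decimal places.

0.026 per s

At the threshold, the rate on type H alone equals the profitability of type A: λ·11.2/(1 + λ·51) = 8.33/67 = 0.1243.
Rearranging, λ(11.2 − 0.1243×51) = 0.1243, so λ = 0.1243/4.859 = 0.02559 per s.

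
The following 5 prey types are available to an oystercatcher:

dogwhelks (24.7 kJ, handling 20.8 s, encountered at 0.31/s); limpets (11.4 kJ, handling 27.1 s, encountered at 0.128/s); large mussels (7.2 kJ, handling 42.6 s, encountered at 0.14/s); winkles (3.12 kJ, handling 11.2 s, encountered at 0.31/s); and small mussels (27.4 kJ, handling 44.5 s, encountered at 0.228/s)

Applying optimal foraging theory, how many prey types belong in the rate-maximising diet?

1

Profitabilities (E/h, kJ/s): dogwhelks 1.19, small mussels 0.616, limpets 0.421, winkles 0.279, large mussels 0.169. Add prey in this order while the next type's profitability exceeds the intake rate on those already taken.
Rate on top 1: 1.028. small mussels: 0.616 < 1.028 → exclude; stop.
Optimal diet: dogwhelks — 1 of 5 types.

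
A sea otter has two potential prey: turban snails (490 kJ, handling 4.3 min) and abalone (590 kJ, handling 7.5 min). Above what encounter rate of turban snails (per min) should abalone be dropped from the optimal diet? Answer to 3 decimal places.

At the threshold, the rate on turban snails alone equals the profitability of abalone: λ·490/(1 + λ·4.3) = 590/7.5 = 78.67.
Rearranging, λ(490 − 78.67×4.3) = 78.67, so λ = 78.67/151.7 = 0.5185 per min.

0.518 per min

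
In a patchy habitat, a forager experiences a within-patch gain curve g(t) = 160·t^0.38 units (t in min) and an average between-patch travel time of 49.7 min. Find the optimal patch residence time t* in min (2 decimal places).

30.46 min

Maximise g(t)/(T+t): set derivative to zero → g'(t)(T+t) = g(t).
g'(t) = 0.38·160·t^-0.62. Setting 0.38·160·t^-0.62 = 160·t^0.38/(49.7+t) gives 0.38(49.7+t) = t, so 0.62·t = 0.38×49.7.
t* = 0.38×49.7/0.62 = 30.46 min.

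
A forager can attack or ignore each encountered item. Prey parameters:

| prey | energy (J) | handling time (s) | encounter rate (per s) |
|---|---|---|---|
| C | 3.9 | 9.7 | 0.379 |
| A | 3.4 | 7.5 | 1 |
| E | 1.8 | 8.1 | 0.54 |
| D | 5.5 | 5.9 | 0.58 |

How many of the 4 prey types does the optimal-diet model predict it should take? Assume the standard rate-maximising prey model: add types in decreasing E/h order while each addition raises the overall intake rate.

Rank by E/h (J/s): D 0.932, A 0.453, C 0.402, E 0.222. Include each in turn until the next type's E/h falls below the running intake rate.
Rate on top 1: 0.7214. A: 0.453 < 0.7214 → exclude; stop.
Optimal diet: D — 1 of 4 types.

1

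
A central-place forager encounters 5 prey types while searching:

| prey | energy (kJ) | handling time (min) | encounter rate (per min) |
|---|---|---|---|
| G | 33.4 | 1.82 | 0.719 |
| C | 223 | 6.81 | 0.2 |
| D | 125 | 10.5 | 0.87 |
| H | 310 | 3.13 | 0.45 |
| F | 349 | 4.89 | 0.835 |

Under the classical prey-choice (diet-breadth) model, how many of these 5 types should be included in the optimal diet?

2

Profitabilities (E/h, kJ/min): H 99, F 71.4, C 32.7, G 18.4, D 11.9. Add prey in this order while the next type's profitability exceeds the intake rate on those already taken.
Rate on top 1: 57.92. F: 71.4 > 57.92 → include.
Rate on top 2: 66.38. C: 32.7 < 66.38 → exclude; stop.
Optimal diet: H, F — 2 of 5 types.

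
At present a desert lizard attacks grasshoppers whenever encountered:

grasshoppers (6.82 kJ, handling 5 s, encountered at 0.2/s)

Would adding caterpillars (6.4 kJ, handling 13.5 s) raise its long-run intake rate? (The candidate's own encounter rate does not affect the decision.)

Intake rate on the current diet: R = (0.2×6.82) / (1 + 0.2×5) = 1.364/2 = 0.682 kJ/s.
caterpillars: E/h = 6.4/13.5 = 0.4741 kJ/s.
Since 0.4741 < R, time spent handling caterpillars is better spent searching.

No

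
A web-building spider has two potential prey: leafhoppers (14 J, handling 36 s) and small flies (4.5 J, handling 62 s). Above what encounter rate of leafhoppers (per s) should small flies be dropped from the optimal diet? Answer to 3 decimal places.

Drop small flies once their profitability E₂/h₂ falls below the rate achievable on leafhoppers alone: E₂/h₂ = λE₁/(1 + λh₁).
Solve for λ: λE₁h₂ = E₂(1 + λh₁) → λ(E₁h₂ − E₂h₁) = E₂ → λ = E₂/(E₁h₂ − E₂h₁).
λ = 4.5/(14×62 − 4.5×36) = 4.5/706 = 0.006374 per s.

0.006 per s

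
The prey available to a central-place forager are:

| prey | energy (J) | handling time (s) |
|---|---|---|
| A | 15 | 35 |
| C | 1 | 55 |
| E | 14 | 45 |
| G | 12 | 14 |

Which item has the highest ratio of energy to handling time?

In descending order of E/h:
G: 12/14 = 0.857 J/s
A: 15/35 = 0.429 J/s
E: 14/45 = 0.311 J/s
C: 1/55 = 0.0182 J/s

G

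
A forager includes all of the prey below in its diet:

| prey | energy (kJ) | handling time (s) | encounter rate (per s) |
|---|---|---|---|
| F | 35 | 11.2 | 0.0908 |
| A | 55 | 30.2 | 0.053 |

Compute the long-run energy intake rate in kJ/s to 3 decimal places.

1.684 kJ/s

Energy encountered per unit search time: 0.0908×35 + 0.053×55 = 6.093 kJ/s.
Handling time per unit search time: 0.0908×11.2 + 0.053×30.2 = 2.618.
Rate = 6.093/(1 + 2.618) = 1.684 kJ/s.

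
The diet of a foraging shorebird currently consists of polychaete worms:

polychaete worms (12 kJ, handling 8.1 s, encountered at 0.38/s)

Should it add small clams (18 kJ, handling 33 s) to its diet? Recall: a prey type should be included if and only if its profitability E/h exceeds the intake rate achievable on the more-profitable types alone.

No

Current rate: (0.38×12)/(1 + 0.38×8.1) = 1.118 kJ/s.
small clams: E/h = 18/33 = 0.5455 kJ/s.
0.5455 < 1.118, so adding small clams would lower the average — exclude it.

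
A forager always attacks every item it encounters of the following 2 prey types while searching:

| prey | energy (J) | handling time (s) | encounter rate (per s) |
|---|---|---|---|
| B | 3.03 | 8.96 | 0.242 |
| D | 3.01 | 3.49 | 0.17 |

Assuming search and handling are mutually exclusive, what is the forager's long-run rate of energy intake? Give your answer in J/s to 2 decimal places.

R = Σλ_iE_i / (1 + Σλ_ih_i)
Numerator: 0.242×3.03 + 0.17×3.01 = 1.245
Denominator: 1 + 0.242×8.96 + 0.17×3.49 = 3.762
R = 1.245/3.762 = 0.331 J/s

0.33 J/s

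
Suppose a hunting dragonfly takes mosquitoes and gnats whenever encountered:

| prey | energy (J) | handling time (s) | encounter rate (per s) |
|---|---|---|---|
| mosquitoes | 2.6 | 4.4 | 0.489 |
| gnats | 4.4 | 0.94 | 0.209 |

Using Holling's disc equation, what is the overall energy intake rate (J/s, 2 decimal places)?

R = Σλ_iE_i / (1 + Σλ_ih_i)
Numerator: 0.489×2.6 + 0.209×4.4 = 2.191
Denominator: 1 + 0.489×4.4 + 0.209×0.94 = 3.348
R = 2.191/3.348 = 0.6544 J/s

0.65 J/s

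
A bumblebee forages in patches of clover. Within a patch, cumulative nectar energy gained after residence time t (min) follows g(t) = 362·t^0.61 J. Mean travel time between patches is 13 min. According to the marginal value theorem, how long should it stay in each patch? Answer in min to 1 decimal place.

20.3 min

Maximise g(t)/(T+t): set derivative to zero → g'(t)(T+t) = g(t).
g'(t) = 0.61·362·t^-0.39. Setting 0.61·362·t^-0.39 = 362·t^0.61/(13+t) gives 0.61(13+t) = t, so 0.39·t = 0.61×13.
t* = 0.61×13/0.39 = 20.33 min.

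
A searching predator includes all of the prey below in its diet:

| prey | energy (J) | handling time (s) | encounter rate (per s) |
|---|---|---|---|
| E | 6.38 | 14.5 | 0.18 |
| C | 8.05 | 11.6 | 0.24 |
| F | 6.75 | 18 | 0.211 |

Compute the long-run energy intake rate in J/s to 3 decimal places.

0.442 J/s

R = Σλ_iE_i / (1 + Σλ_ih_i)
Numerator: 0.18×6.38 + 0.24×8.05 + 0.211×6.75 = 4.505
Denominator: 1 + 0.18×14.5 + 0.24×11.6 + 0.211×18 = 10.19
R = 4.505/10.19 = 0.442 J/s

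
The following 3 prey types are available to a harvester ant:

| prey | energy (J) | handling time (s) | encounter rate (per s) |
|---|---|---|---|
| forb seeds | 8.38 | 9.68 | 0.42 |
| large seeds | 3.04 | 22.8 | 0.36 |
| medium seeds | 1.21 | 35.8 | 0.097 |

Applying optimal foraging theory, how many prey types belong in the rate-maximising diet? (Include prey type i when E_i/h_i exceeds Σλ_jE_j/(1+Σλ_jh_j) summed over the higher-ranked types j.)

1

E/h in descending order: forb seeds 0.866, large seeds 0.133, medium seeds 0.0338 J/s. The optimal diet is the largest prefix of this list for which every included type satisfies E_i/h_i > R on the types above it.
Rate on top 1: 0.6948. large seeds: 0.133 < 0.6948 → exclude; stop.
Optimal diet: forb seeds — 1 of 3 types.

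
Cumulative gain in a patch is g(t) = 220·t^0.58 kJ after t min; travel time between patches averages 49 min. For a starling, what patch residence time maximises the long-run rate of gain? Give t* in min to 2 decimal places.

By the marginal value theorem, leave when the instantaneous gain rate g'(t) equals the habitat-wide average g(t)/(T + t).
g'(t) = 0.58·220·t^-0.42. Setting 0.58·220·t^-0.42 = 220·t^0.58/(49+t) gives 0.58(49+t) = t, so 0.42·t = 0.58×49.
t* = 0.58×49/0.42 = 67.67 min.

67.67 min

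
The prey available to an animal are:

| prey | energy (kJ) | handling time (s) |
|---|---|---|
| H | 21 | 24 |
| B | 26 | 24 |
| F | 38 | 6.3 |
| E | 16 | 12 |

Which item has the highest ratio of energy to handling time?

In descending order of E/h:
F: 38/6.3 = 6.03 kJ/s
E: 16/12 = 1.33 kJ/s
B: 26/24 = 1.08 kJ/s
H: 21/24 = 0.875 kJ/s

F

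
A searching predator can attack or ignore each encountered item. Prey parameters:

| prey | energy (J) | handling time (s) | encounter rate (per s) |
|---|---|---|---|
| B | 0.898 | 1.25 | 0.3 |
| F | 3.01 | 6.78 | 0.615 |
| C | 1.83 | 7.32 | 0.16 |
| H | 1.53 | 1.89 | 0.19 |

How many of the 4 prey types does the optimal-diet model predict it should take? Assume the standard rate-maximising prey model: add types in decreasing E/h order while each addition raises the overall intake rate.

Profitabilities (E/h, J/s): H 0.81, B 0.718, F 0.444, C 0.25. Add prey in this order while the next type's profitability exceeds the intake rate on those already taken.
Rate on top 1: 0.2139. B: 0.718 > 0.2139 → include.
Rate on top 2: 0.323. F: 0.444 > 0.323 → include.
Rate on top 3: 0.4084. C: 0.25 < 0.4084 → exclude; stop.
Optimal diet: H, B, F — 3 of 4 types.

3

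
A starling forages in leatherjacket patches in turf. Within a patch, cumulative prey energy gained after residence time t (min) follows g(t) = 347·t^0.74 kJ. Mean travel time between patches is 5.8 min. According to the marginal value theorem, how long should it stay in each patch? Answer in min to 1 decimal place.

16.5 min

Maximise g(t)/(T+t): set derivative to zero → g'(t)(T+t) = g(t).
g'(t) = 0.74·347·t^-0.26. Setting 0.74·347·t^-0.26 = 347·t^0.74/(5.8+t) gives 0.74(5.8+t) = t, so 0.26·t = 0.74×5.8.
t* = 0.74×5.8/0.26 = 16.51 min.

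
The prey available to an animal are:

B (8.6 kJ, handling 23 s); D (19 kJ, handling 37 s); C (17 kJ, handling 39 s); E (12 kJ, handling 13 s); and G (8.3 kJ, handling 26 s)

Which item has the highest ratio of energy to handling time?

Profitability E/h (kJ/s): B = 8.6/23 = 0.374, D = 19/37 = 0.514, C = 17/39 = 0.436, E = 12/13 = 0.923, G = 8.3/26 = 0.319.
Ranked: E > D > C > B > G.

E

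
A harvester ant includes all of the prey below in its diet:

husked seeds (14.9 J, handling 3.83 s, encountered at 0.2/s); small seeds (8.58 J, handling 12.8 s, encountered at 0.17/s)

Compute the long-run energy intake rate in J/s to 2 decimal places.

Energy encountered per unit search time: 0.2×14.9 + 0.17×8.58 = 4.439 J/s.
Handling time per unit search time: 0.2×3.83 + 0.17×12.8 = 2.942.
Rate = 4.439/(1 + 2.942) = 1.126 J/s.

1.13 J/s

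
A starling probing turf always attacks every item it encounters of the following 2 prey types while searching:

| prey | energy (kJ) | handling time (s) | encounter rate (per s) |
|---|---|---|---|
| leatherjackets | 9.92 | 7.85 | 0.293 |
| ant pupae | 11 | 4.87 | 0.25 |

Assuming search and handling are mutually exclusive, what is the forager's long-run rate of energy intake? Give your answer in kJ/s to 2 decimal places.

1.25 kJ/s

R = (0.293×9.92 + 0.25×11) / (1 + 0.293×7.85 + 0.25×4.87) = 5.657/4.518 = 1.252 kJ/s.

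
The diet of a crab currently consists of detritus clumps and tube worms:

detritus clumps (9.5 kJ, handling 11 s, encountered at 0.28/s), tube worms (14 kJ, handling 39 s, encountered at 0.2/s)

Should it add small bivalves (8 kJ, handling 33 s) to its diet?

No

Intake rate on the current diet: R = (0.28×9.5 + 0.2×14) / (1 + 0.28×11 + 0.2×39) = 5.46/11.88 = 0.4596 kJ/s.
Profitability of small bivalves: 8/33 = 0.2424 kJ/s.
0.2424 < 0.4596, so adding small bivalves would lower the average — exclude it.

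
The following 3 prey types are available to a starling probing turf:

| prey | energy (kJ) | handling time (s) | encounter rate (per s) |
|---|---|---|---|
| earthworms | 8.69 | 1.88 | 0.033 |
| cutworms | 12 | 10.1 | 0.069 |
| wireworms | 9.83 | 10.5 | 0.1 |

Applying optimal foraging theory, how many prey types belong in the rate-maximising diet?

Profitabilities (E/h, kJ/s): earthworms 4.62, cutworms 1.19, wireworms 0.936. Add prey in this order while the next type's profitability exceeds the intake rate on those already taken.
Rate on top 1: 0.27. cutworms: 1.19 > 0.27 → include.
Rate on top 2: 0.6338. wireworms: 0.936 > 0.6338 → include.
Optimal diet: earthworms, cutworms, wireworms — 3 of 3 types.

3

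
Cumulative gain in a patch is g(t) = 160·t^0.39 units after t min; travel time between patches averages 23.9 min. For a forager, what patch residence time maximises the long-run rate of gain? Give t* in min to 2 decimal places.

By the marginal value theorem, leave when the instantaneous gain rate g'(t) equals the habitat-wide average g(t)/(T + t).
g'(t) = 0.39·160·t^-0.61. Setting 0.39·160·t^-0.61 = 160·t^0.39/(23.9+t) gives 0.39(23.9+t) = t, so 0.61·t = 0.39×23.9.
t* = 0.39×23.9/0.61 = 15.28 min.

15.28 min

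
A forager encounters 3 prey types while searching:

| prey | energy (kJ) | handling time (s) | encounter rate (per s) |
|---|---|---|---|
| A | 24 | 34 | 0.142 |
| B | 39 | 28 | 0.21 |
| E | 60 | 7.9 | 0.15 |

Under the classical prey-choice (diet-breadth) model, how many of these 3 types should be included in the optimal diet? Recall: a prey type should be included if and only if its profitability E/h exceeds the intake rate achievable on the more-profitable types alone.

1

Profitabilities (E/h, kJ/s): E 7.59, B 1.39, A 0.706. Add prey in this order while the next type's profitability exceeds the intake rate on those already taken.
Rate on top 1: 4.119. B: 1.39 < 4.119 → exclude; stop.
Optimal diet: E — 1 of 3 types.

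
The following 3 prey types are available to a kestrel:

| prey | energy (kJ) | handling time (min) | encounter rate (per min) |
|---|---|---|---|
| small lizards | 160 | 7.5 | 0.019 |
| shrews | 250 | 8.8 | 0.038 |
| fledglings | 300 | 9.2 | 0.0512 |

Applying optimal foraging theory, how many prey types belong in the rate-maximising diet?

3

E/h in descending order: fledglings 32.6, shrews 28.4, small lizards 21.3 kJ/min. The optimal diet is the largest prefix of this list for which every included type satisfies E_i/h_i > R on the types above it.
Rate on top 1: 10.44. shrews: 28.4 > 10.44 → include.
Rate on top 2: 13.77. small lizards: 21.3 > 13.77 → include.
Optimal diet: fledglings, shrews, small lizards — 3 of 3 types.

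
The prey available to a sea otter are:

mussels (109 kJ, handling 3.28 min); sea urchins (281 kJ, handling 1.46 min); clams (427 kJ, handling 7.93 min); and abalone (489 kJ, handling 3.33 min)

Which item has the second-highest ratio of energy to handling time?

In descending order of E/h:
sea urchins: 281/1.46 = 192 kJ/min
abalone: 489/3.33 = 147 kJ/min
clams: 427/7.93 = 53.8 kJ/min
mussels: 109/3.28 = 33.2 kJ/min

abalone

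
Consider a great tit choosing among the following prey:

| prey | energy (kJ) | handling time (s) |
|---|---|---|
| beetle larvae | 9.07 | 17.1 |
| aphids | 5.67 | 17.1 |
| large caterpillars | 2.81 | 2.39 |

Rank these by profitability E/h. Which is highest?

large caterpillars

In descending order of E/h:
large caterpillars: 2.81/2.39 = 1.18 kJ/s
beetle larvae: 9.07/17.1 = 0.53 kJ/s
aphids: 5.67/17.1 = 0.332 kJ/s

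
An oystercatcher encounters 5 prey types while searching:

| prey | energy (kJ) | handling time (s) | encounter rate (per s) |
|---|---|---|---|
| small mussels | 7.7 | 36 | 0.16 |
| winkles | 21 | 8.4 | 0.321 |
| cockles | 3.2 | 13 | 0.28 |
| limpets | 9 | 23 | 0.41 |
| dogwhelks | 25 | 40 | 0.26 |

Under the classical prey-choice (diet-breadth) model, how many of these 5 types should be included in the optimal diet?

Rank by E/h (kJ/s): winkles 2.5, dogwhelks 0.625, limpets 0.391, cockles 0.246, small mussels 0.214. Include each in turn until the next type's E/h falls below the running intake rate.
Rate on top 1: 1.824. dogwhelks: 0.625 < 1.824 → exclude; stop.
Optimal diet: winkles — 1 of 5 types.

1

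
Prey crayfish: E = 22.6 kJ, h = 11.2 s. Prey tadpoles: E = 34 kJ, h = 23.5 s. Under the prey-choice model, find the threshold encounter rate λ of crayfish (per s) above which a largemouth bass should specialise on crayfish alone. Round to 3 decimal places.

0.226 per s

Drop tadpoles once their profitability E₂/h₂ falls below the rate achievable on crayfish alone: E₂/h₂ = λE₁/(1 + λh₁).
Solve for λ: λE₁h₂ = E₂(1 + λh₁) → λ(E₁h₂ − E₂h₁) = E₂ → λ = E₂/(E₁h₂ − E₂h₁).
λ = 34/(22.6×23.5 − 34×11.2) = 34/150.3 = 0.2262 per s.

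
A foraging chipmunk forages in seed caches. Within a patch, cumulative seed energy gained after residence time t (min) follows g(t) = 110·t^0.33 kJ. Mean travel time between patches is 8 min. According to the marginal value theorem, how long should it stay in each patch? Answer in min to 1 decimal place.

3.9 min

Optimal t* satisfies g'(t*) = g(t*)/(T + t*).
g'(t) = 0.33·110·t^-0.67. Setting 0.33·110·t^-0.67 = 110·t^0.33/(8+t) gives 0.33(8+t) = t, so 0.67·t = 0.33×8.
t* = 0.33×8/0.67 = 3.94 min.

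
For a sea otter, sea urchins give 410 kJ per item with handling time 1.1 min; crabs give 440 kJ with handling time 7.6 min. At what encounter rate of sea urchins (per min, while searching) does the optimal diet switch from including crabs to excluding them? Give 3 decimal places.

0.167 per min

At the threshold, the rate on sea urchins alone equals the profitability of crabs: λ·410/(1 + λ·1.1) = 440/7.6 = 57.89.
Rearranging, λ(410 − 57.89×1.1) = 57.89, so λ = 57.89/346.3 = 0.1672 per min.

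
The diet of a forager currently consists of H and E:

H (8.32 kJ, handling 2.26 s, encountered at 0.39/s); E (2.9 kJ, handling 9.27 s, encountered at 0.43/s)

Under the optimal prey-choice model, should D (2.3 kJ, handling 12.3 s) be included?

Current rate: (0.39×8.32 + 0.43×2.9)/(1 + 0.39×2.26 + 0.43×9.27) = 0.7655 kJ/s.
D: E/h = 2.3/12.3 = 0.187 kJ/s.
0.187 < 0.7655, so adding D would lower the average — exclude it.

No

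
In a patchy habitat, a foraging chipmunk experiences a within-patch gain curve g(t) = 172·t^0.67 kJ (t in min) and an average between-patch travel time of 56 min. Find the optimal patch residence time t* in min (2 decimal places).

113.70 min

Maximise g(t)/(T+t): set derivative to zero → g'(t)(T+t) = g(t).
g'(t) = 0.67·172·t^-0.33. Setting 0.67·172·t^-0.33 = 172·t^0.67/(56+t) gives 0.67(56+t) = t, so 0.33·t = 0.67×56.
t* = 0.67×56/0.33 = 113.7 min.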